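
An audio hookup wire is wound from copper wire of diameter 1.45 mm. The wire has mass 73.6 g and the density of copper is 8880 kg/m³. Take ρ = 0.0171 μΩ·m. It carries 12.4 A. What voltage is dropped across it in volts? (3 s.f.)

0.645 V

ρ = 0.0171 μΩ·m = 1.71×10^-8 Ω·m
A = π(d/2)² = π(7.2500e-04 m)² = 1.6513e-06 m²
L = m/(density·A) = 0.0736/(8880×1.6513e-06) = 5.019 m
R = ρL/A = (1.71×10^-8)(5.019)/(1.6513e-06) = 0.05198 Ω
V = IR = 12.4 × 0.05198 = 0.645 V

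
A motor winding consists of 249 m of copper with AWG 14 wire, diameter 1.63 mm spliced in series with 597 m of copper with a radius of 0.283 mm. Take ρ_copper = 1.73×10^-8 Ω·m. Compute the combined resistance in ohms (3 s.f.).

Segment 1: A = π(1.63/2 mm)² = π(8.1500e-04 m)² = 2.087e-06 m²
R₁ = ρL/A = (1.73×10^-8)(249)/(2.087e-06) = 2.064 Ω
Segment 2: A = πr² = π(2.8300e-04 m)² = 2.516e-07 m²
R₂ = (1.73×10^-8)(597)/(2.516e-07) = 41.05 Ω
R = R₁ + R₂ = 43.1 Ω

43.1 Ω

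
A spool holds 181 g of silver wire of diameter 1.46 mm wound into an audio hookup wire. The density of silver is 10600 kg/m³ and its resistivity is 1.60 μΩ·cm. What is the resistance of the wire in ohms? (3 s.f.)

ρ = 1.60 μΩ·cm = 1.60×10^-8 Ω·m
A = π(d/2)² = π(7.3000e-04 m)² = 1.6742e-06 m²
L = m/(density·A) = 0.181/(10600×1.6742e-06) = 10.2 m
R = ρL/A = (1.60×10^-8)(10.2)/(1.6742e-06) = 0.0975 Ω

0.0975 Ω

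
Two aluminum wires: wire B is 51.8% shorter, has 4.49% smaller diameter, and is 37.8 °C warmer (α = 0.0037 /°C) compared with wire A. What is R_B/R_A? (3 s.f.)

R ∝ ρL/d² with ρ ∝ (1+αΔT), so R_B/R_A = (1 − 51.8/100) × (1 − 4.49/100)⁻² × (1 + 0.0037×37.8)
= 0.482 × 1.096 × 1.14 = 0.602

0.602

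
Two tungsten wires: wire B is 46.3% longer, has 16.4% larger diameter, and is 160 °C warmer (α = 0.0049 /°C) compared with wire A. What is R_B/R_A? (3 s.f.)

R ∝ ρL/d² with ρ ∝ (1+αΔT), so R_B/R_A = (1 + 46.3/100) × (1 + 16.4/100)⁻² × (1 + 0.0049×160)
= 1.463 × 0.7381 × 1.784 = 1.93

1.93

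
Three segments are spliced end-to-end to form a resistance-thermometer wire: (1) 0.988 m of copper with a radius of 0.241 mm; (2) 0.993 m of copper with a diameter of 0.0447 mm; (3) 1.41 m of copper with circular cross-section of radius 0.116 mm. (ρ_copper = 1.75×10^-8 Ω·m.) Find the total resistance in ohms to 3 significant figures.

11.8 Ω

Seg 1: A = πr² = π(2.4100e-04 m)² = 1.825e-07 m²
R_1 = (1.75×10^-8)(0.988)/(1.825e-07) = 0.09476 Ω
Seg 2: A = π(d/2)² = π(2.2350e-05 m)² = 1.569e-09 m²
R_2 = (1.75×10^-8)(0.993)/(1.569e-09) = 11.07 Ω
Seg 3: A = πr² = π(1.1600e-04 m)² = 4.227e-08 m²
R_3 = (1.75×10^-8)(1.41)/(4.227e-08) = 0.5837 Ω
R_total = R_1 + R_2 + R_3 = 11.8 Ω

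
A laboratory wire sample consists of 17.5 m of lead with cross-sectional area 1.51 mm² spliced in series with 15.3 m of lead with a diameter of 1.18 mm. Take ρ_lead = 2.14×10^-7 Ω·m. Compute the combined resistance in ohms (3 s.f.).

5.47 Ω

Segment 1: A = 1.51 mm² = 1.510e-06 m²
R₁ = ρL/A = (2.14×10^-7)(17.5)/(1.510e-06) = 2.48 Ω
Segment 2: A = π(d/2)² = π(5.9000e-04 m)² = 1.094e-06 m²
R₂ = (2.14×10^-7)(15.3)/(1.094e-06) = 2.994 Ω
R = R₁ + R₂ = 5.47 Ω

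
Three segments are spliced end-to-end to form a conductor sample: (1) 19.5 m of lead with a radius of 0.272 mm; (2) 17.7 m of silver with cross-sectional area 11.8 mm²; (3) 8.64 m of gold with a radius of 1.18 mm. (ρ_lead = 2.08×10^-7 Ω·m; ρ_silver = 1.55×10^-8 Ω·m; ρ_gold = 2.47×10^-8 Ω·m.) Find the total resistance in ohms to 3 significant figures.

17.5 Ω

Seg 1: A = πr² = π(2.7200e-04 m)² = 2.324e-07 m²
R_1 = (2.08×10^-7)(19.5)/(2.324e-07) = 17.45 Ω
Seg 2: A = 11.8 mm² = 1.180e-05 m²
R_2 = (1.55×10^-8)(17.7)/(1.180e-05) = 0.02325 Ω
Seg 3: A = πr² = π(1.1800e-03 m)² = 4.374e-06 m²
R_3 = (2.47×10^-8)(8.64)/(4.374e-06) = 0.04879 Ω
R_total = R_1 + R_2 + R_3 = 17.5 Ω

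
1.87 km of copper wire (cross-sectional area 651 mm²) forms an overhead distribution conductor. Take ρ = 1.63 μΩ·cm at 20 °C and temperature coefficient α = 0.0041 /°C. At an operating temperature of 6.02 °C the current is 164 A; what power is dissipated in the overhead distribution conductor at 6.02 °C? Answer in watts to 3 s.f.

ρ = 1.63 μΩ·cm = 1.63×10^-8 Ω·m
A = 651 mm² = 6.510e-04 m²
R₍20₎ = ρL/A = (1.63×10^-8)(1870)/(6.510e-04) = 0.04682 Ω
R₍6.02₎ = R₍20₎(1 + αΔT) = 0.04682 × (1 + 0.0041×-14) = 0.04414 Ω
P = I²R = (164)² × 0.04414 = 1190 W

1190 W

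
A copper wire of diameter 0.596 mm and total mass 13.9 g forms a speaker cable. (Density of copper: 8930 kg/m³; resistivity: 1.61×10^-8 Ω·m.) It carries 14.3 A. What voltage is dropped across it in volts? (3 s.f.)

4.60 V

A = π(d/2)² = π(2.9800e-04 m)² = 2.7899e-07 m²
L = m/(density·A) = 0.0139/(8930×2.7899e-07) = 5.579 m
R = ρL/A = (1.61×10^-8)(5.579)/(2.7899e-07) = 0.322 Ω
V = IR = 14.3 × 0.322 = 4.60 V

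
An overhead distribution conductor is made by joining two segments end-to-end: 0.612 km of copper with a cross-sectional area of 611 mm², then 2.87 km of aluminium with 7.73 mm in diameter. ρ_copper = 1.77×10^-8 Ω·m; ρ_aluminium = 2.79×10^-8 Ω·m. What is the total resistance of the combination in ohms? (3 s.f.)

1.72 Ω

Segment 1: A = 611 mm² = 6.110e-04 m²
R₁ = ρL/A = (1.77×10^-8)(612)/(6.110e-04) = 0.01773 Ω
Segment 2: A = π(d/2)² = π(3.8650e-03 m)² = 4.693e-05 m²
R₂ = (2.79×10^-8)(2870)/(4.693e-05) = 1.706 Ω
R = R₁ + R₂ = 1.72 Ω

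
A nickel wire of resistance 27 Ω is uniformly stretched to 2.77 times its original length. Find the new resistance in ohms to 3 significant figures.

Volume constant ⇒ A' = A/k with k = 2.77. R' = ρ(kL)/(A/k) = k²R.
R' = 7.673 × 27 = 207 Ω

207 Ω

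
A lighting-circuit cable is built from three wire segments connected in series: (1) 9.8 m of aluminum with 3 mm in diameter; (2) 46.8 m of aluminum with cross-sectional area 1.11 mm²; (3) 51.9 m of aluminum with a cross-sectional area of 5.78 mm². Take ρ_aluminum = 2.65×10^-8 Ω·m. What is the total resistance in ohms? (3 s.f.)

Seg 1: A = π(d/2)² = π(1.5000e-03 m)² = 7.069e-06 m²
R_1 = (2.65×10^-8)(9.8)/(7.069e-06) = 0.03674 Ω
Seg 2: A = 1.11 mm² = 1.110e-06 m²
R_2 = (2.65×10^-8)(46.8)/(1.110e-06) = 1.117 Ω
Seg 3: A = 5.78 mm² = 5.780e-06 m²
R_3 = (2.65×10^-8)(51.9)/(5.780e-06) = 0.2379 Ω
R_total = R_1 + R_2 + R_3 = 1.39 Ω

1.39 Ω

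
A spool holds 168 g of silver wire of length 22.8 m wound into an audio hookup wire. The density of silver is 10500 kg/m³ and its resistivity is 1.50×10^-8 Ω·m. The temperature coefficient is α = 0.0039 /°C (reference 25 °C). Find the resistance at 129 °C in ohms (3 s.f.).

A = m/(density·L) = 0.168/(10500×22.8) = 7.0175e-07 m²
R = ρL/A = (1.50×10^-8)(22.8)/(7.0175e-07) = 0.4873 Ω
R(129 °C) = 0.4873 × (1 + 0.0039×104) = 0.685 Ω

0.685 Ω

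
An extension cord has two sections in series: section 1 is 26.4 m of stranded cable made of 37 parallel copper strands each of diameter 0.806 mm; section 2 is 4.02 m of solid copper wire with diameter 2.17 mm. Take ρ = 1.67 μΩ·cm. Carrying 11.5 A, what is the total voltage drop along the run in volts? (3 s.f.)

ρ = 1.67 μΩ·cm = 1.67×10^-8 Ω·m
Section 1: A_strand = π(4.0300e-04)² = 5.102e-07 m²; R₁ = ρL/(N·A_s) = (1.67×10^-8)(26.4)/(37×5.102e-07) = 0.02335 Ω
Section 2: A = π(d/2)² = π(1.0850e-03 m)² = 3.698e-06 m²
R₂ = (1.67×10^-8)(4.02)/(3.698e-06) = 0.01815 Ω
R = R₁ + R₂ = 0.04151 Ω
V = IR = 11.5 × 0.04151 = 0.477 V

0.477 V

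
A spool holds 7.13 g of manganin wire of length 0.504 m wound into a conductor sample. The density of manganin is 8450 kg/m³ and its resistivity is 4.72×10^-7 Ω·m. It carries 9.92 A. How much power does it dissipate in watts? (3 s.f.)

A = m/(density·L) = 0.00713/(8450×0.504) = 1.6742e-06 m²
R = ρL/A = (4.72×10^-7)(0.504)/(1.6742e-06) = 0.1421 Ω
P = I²R = (9.92)² × 0.1421 = 14.0 W

14.0 W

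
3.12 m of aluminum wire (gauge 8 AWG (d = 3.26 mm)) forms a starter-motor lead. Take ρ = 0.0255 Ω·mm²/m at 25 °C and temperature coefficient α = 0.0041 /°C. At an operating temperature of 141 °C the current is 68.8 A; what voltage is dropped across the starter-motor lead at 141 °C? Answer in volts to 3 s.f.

ρ = 0.0255 Ω·mm²/m = 2.55×10^-8 Ω·m
A = π(3.26/2 mm)² = π(1.6300e-03 m)² = 8.347e-06 m²
R₍25₎ = ρL/A = (2.55×10^-8)(3.12)/(8.347e-06) = 0.009532 Ω
R₍141₎ = R₍25₎(1 + αΔT) = 0.009532 × (1 + 0.0041×116) = 0.01406 Ω
V = IR = 68.8 × 0.01406 = 0.968 V

0.968 V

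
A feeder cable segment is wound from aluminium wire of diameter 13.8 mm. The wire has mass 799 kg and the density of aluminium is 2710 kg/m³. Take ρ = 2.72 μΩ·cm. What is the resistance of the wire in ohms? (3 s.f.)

ρ = 2.72 μΩ·cm = 2.72×10^-8 Ω·m
A = π(d/2)² = π(6.9000e-03 m)² = 1.4957e-04 m²
L = m/(density·A) = 799/(2710×1.4957e-04) = 1971 m
R = ρL/A = (2.72×10^-8)(1971)/(1.4957e-04) = 0.358 Ω

0.358 Ω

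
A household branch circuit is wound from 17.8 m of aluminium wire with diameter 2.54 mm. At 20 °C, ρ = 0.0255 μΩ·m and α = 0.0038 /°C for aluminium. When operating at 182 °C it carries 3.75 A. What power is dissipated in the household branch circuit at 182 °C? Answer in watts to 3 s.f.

2.04 W

ρ = 0.0255 μΩ·m = 2.55×10^-8 Ω·m
A = π(d/2)² = π(1.2700e-03 m)² = 5.067e-06 m²
R₍20₎ = ρL/A = (2.55×10^-8)(17.8)/(5.067e-06) = 0.08958 Ω
R₍182₎ = R₍20₎(1 + αΔT) = 0.08958 × (1 + 0.0038×162) = 0.1447 Ω
P = I²R = (3.75)² × 0.1447 = 2.04 W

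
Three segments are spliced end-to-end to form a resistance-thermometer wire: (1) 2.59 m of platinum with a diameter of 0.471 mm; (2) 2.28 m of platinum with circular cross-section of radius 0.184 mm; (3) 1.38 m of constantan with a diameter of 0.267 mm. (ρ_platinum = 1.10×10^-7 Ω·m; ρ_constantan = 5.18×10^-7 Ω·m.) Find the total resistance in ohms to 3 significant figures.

Seg 1: A = π(d/2)² = π(2.3550e-04 m)² = 1.742e-07 m²
R_1 = (1.10×10^-7)(2.59)/(1.742e-07) = 1.635 Ω
Seg 2: A = πr² = π(1.8400e-04 m)² = 1.064e-07 m²
R_2 = (1.10×10^-7)(2.28)/(1.064e-07) = 2.358 Ω
Seg 3: A = π(d/2)² = π(1.3350e-04 m)² = 5.599e-08 m²
R_3 = (5.18×10^-7)(1.38)/(5.599e-08) = 12.77 Ω
R_total = R_1 + R_2 + R_3 = 16.8 Ω

16.8 Ω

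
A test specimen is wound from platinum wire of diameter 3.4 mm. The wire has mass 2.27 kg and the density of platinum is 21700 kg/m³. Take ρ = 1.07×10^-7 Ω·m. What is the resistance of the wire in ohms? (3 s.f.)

A = π(d/2)² = π(1.7000e-03 m)² = 9.0792e-06 m²
L = m/(density·A) = 2.27/(21700×9.0792e-06) = 11.52 m
R = ρL/A = (1.07×10^-7)(11.52)/(9.0792e-06) = 0.136 Ω

0.136 Ω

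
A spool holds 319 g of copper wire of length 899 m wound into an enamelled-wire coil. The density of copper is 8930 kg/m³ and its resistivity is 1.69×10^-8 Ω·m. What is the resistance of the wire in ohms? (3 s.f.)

382 Ω

A = m/(density·L) = 0.319/(8930×899) = 3.9736e-08 m²
R = ρL/A = (1.69×10^-8)(899)/(3.9736e-08) = 382 Ω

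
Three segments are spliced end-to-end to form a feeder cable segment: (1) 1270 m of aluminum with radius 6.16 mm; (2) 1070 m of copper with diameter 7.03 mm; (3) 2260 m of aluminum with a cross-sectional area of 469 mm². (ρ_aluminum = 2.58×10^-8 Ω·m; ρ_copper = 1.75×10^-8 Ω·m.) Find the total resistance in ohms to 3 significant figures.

0.882 Ω

Seg 1: A = πr² = π(6.1600e-03 m)² = 1.192e-04 m²
R_1 = (2.58×10^-8)(1270)/(1.192e-04) = 0.2749 Ω
Seg 2: A = π(d/2)² = π(3.5150e-03 m)² = 3.882e-05 m²
R_2 = (1.75×10^-8)(1070)/(3.882e-05) = 0.4824 Ω
Seg 3: A = 469 mm² = 4.690e-04 m²
R_3 = (2.58×10^-8)(2260)/(4.690e-04) = 0.1243 Ω
R_total = R_1 + R_2 + R_3 = 0.882 Ω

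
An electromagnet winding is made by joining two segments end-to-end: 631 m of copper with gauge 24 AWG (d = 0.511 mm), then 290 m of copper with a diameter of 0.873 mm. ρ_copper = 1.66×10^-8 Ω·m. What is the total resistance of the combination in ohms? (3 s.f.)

Segment 1: A = π(0.511/2 mm)² = π(2.5550e-04 m)² = 2.051e-07 m²
R₁ = ρL/A = (1.66×10^-8)(631)/(2.051e-07) = 51.07 Ω
Segment 2: A = π(d/2)² = π(4.3650e-04 m)² = 5.986e-07 m²
R₂ = (1.66×10^-8)(290)/(5.986e-07) = 8.042 Ω
R = R₁ + R₂ = 59.1 Ω

59.1 Ω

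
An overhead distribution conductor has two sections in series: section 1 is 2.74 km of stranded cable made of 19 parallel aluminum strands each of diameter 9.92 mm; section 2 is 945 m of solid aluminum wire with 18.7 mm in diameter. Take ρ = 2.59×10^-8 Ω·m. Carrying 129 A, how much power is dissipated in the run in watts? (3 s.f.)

Section 1: A_strand = π(4.9600e-03)² = 7.729e-05 m²; R₁ = ρL/(N·A_s) = (2.59×10^-8)(2740)/(19×7.729e-05) = 0.04833 Ω
Section 2: A = π(d/2)² = π(9.3500e-03 m)² = 2.746e-04 m²
R₂ = (2.59×10^-8)(945)/(2.746e-04) = 0.08912 Ω
R = R₁ + R₂ = 0.1374 Ω
P = I²R = (129)² × 0.1374 = 2290 W

2290 W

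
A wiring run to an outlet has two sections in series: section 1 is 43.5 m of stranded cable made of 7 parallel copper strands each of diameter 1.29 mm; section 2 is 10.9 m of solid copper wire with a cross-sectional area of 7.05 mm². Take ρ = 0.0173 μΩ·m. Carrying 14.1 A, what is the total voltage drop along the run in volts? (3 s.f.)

ρ = 0.0173 μΩ·m = 1.73×10^-8 Ω·m
Section 1: A_strand = π(6.4500e-04)² = 1.307e-06 m²; R₁ = ρL/(N·A_s) = (1.73×10^-8)(43.5)/(7×1.307e-06) = 0.08226 Ω
Section 2: A = 7.05 mm² = 7.050e-06 m²
R₂ = (1.73×10^-8)(10.9)/(7.050e-06) = 0.02675 Ω
R = R₁ + R₂ = 0.109 Ω
V = IR = 14.1 × 0.109 = 1.54 V

1.54 V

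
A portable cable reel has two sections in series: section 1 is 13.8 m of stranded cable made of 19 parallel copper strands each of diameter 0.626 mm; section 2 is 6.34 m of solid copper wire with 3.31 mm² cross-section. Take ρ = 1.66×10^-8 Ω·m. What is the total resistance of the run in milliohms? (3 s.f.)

71.0 mΩ

Section 1: A_strand = π(3.1300e-04)² = 3.078e-07 m²; R₁ = ρL/(N·A_s) = (1.66×10^-8)(13.8)/(19×3.078e-07) = 0.03917 Ω
Section 2: A = 3.31 mm² = 3.310e-06 m²
R₂ = (1.66×10^-8)(6.34)/(3.310e-06) = 0.0318 Ω
R = R₁ + R₂ = 71.0 mΩ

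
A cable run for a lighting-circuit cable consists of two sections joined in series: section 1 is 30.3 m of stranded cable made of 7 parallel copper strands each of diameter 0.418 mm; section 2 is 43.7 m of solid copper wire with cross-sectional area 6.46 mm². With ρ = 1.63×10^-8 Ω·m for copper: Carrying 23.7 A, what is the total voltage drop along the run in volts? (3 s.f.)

14.8 V

Section 1: A_strand = π(2.0900e-04)² = 1.372e-07 m²; R₁ = ρL/(N·A_s) = (1.63×10^-8)(30.3)/(7×1.372e-07) = 0.5141 Ω
Section 2: A = 6.46 mm² = 6.460e-06 m²
R₂ = (1.63×10^-8)(43.7)/(6.460e-06) = 0.1103 Ω
R = R₁ + R₂ = 0.6244 Ω
V = IR = 23.7 × 0.6244 = 14.8 V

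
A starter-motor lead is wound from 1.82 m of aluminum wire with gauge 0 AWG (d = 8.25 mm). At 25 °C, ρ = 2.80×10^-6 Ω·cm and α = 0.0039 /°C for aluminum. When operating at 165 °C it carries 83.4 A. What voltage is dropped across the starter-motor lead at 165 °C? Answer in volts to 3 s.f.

ρ = 2.80×10^-6 Ω·cm = 2.80×10^-8 Ω·m
A = π(8.25/2 mm)² = π(4.1250e-03 m)² = 5.346e-05 m²
R₍25₎ = ρL/A = (2.80×10^-8)(1.82)/(5.346e-05) = 9.533×10^-4 Ω
R₍165₎ = R₍25₎(1 + αΔT) = 9.533×10^-4 × (1 + 0.0039×140) = 0.001474 Ω
V = IR = 83.4 × 0.001474 = 0.123 V

0.123 V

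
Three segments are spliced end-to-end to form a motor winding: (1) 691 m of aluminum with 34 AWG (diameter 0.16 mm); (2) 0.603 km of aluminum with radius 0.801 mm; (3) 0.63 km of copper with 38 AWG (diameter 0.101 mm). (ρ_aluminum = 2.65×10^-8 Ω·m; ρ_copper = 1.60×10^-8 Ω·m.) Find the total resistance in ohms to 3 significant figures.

2180 Ω

Seg 1: A = π(0.16/2 mm)² = π(8.0000e-05 m)² = 2.011e-08 m²
R_1 = (2.65×10^-8)(691)/(2.011e-08) = 910.7 Ω
Seg 2: A = πr² = π(8.0100e-04 m)² = 2.016e-06 m²
R_2 = (2.65×10^-8)(603)/(2.016e-06) = 7.928 Ω
Seg 3: A = π(0.101/2 mm)² = π(5.0500e-05 m)² = 8.012e-09 m²
R_3 = (1.60×10^-8)(630)/(8.012e-09) = 1258 Ω
R_total = R_1 + R_2 + R_3 = 2180 Ω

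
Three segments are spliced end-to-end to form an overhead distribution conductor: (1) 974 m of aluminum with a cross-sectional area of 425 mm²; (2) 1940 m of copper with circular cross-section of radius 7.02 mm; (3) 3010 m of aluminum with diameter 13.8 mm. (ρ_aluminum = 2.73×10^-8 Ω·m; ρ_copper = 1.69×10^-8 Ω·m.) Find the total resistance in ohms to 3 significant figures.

Seg 1: A = 425 mm² = 4.250e-04 m²
R_1 = (2.73×10^-8)(974)/(4.250e-04) = 0.06257 Ω
Seg 2: A = πr² = π(7.0200e-03 m)² = 1.548e-04 m²
R_2 = (1.69×10^-8)(1940)/(1.548e-04) = 0.2118 Ω
Seg 3: A = π(d/2)² = π(6.9000e-03 m)² = 1.496e-04 m²
R_3 = (2.73×10^-8)(3010)/(1.496e-04) = 0.5494 Ω
R_total = R_1 + R_2 + R_3 = 0.824 Ω

0.824 Ω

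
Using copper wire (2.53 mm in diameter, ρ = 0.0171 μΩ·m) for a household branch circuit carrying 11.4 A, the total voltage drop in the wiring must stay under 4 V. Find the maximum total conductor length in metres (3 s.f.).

ρ = 0.0171 μΩ·m = 1.71×10^-8 Ω·m
A = π(d/2)² = π(1.2650e-03 m)² = 5.027e-06 m²
L_max = V_max·A/(1·ρI) = (4)(5.027e-06)/(1.71×10^-8×11.4) = 103 m

103 m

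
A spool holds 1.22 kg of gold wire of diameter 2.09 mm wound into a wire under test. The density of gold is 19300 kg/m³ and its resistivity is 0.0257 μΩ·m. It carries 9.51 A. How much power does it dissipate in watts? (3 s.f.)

12.5 W

ρ = 0.0257 μΩ·m = 2.57×10^-8 Ω·m
A = π(d/2)² = π(1.0450e-03 m)² = 3.4307e-06 m²
L = m/(density·A) = 1.22/(19300×3.4307e-06) = 18.43 m
R = ρL/A = (2.57×10^-8)(18.43)/(3.4307e-06) = 0.138 Ω
P = I²R = (9.51)² × 0.138 = 12.5 W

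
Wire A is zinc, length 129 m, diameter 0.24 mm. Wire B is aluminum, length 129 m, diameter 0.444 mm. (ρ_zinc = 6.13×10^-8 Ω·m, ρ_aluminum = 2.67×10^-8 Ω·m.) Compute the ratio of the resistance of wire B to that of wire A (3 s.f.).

R ∝ ρL/d², so R_B/R_A = (ρ_B/ρ_A) × (d_A/d_B)²
= (2.67×10^-8/6.13×10^-8) × (0.24/0.444)² = 0.127

0.127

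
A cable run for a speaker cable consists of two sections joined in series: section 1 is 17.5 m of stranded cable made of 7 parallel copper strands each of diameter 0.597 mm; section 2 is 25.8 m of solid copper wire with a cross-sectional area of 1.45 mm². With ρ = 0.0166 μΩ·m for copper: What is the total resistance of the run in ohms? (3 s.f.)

ρ = 0.0166 μΩ·m = 1.66×10^-8 Ω·m
Section 1: A_strand = π(2.9850e-04)² = 2.799e-07 m²; R₁ = ρL/(N·A_s) = (1.66×10^-8)(17.5)/(7×2.799e-07) = 0.1483 Ω
Section 2: A = 1.45 mm² = 1.450e-06 m²
R₂ = (1.66×10^-8)(25.8)/(1.450e-06) = 0.2954 Ω
R = R₁ + R₂ = 0.444 Ω

0.444 Ω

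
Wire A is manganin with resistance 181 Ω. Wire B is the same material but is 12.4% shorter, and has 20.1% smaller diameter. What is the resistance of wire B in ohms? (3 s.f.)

R ∝ L/d², so R_B/R_A = (1 − 12.4/100) × (1 − 20.1/100)⁻²
= 0.876 × 1.566 = 1.372
R_B = 1.372 × 181 = 248 Ω

248 Ω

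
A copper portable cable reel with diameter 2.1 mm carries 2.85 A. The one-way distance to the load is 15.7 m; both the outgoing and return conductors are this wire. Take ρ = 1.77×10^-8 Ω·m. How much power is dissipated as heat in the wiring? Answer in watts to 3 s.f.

1.30 W

A = π(d/2)² = π(1.0500e-03 m)² = 3.464e-06 m²
Total conductor length (both ways) L = 2 × 15.7 = 31.4 m
R = ρL/A = (1.77×10^-8)(31.4)/(3.464e-06) = 0.1605 Ω
P = I²R = (2.85)² × 0.1605 = 1.30 W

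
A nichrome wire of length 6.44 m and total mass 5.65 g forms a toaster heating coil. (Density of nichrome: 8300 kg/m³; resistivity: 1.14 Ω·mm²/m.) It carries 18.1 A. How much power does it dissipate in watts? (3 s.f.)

ρ = 1.14 Ω·mm²/m = 1.14×10^-6 Ω·m
A = m/(density·L) = 0.00565/(8300×6.44) = 1.0570e-07 m²
R = ρL/A = (1.14×10^-6)(6.44)/(1.0570e-07) = 69.46 Ω
P = I²R = (18.1)² × 69.46 = 22800 W

22800 W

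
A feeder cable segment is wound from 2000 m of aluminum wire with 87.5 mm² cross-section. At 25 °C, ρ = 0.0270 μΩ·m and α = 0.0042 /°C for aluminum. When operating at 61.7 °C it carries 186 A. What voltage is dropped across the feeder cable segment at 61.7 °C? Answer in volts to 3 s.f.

132 V

ρ = 0.0270 μΩ·m = 2.70×10^-8 Ω·m
A = 87.5 mm² = 8.750e-05 m²
R₍25₎ = ρL/A = (2.70×10^-8)(2000)/(8.750e-05) = 0.6171 Ω
R₍61.7₎ = R₍25₎(1 + αΔT) = 0.6171 × (1 + 0.0042×36.7) = 0.7123 Ω
V = IR = 186 × 0.7123 = 132 V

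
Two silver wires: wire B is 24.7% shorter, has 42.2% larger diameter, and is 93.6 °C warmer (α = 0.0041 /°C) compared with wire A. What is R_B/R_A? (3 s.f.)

R ∝ ρL/d² with ρ ∝ (1+αΔT), so R_B/R_A = (1 − 24.7/100) × (1 + 42.2/100)⁻² × (1 + 0.0041×93.6)
= 0.753 × 0.4945 × 1.384 = 0.515

0.515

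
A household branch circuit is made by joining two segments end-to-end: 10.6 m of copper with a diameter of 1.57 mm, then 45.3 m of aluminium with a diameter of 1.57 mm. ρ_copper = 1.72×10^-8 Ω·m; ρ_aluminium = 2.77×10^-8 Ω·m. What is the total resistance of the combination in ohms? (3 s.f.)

0.742 Ω

Segment 1: A = π(d/2)² = π(7.8500e-04 m)² = 1.936e-06 m²
R₁ = ρL/A = (1.72×10^-8)(10.6)/(1.936e-06) = 0.09418 Ω
R₂ = (2.77×10^-8)(45.3)/(1.936e-06) = 0.6482 Ω
R = R₁ + R₂ = 0.742 Ω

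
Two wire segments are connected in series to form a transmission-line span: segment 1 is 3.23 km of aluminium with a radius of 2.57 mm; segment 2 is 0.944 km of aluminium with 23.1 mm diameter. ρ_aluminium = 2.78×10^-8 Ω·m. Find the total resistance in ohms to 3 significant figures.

Segment 1: A = πr² = π(2.5700e-03 m)² = 2.075e-05 m²
R₁ = ρL/A = (2.78×10^-8)(3230)/(2.075e-05) = 4.327 Ω
Segment 2: A = π(d/2)² = π(1.1550e-02 m)² = 4.191e-04 m²
R₂ = (2.78×10^-8)(944)/(4.191e-04) = 0.06262 Ω
R = R₁ + R₂ = 4.39 Ω

4.39 Ω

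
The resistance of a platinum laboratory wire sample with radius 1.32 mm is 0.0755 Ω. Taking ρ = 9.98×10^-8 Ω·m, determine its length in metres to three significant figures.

A = πr² = π(1.3200e-03 m)² = 5.474e-06 m²
L = RA/ρ = (0.0755)(5.474e-06)/(9.98×10^-8) = 4.14 m

4.14 m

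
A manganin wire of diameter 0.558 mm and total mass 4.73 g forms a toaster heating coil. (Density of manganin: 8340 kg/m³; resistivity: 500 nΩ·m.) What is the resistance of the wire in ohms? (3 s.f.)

4.74 Ω

ρ = 500 nΩ·m = 5.00×10^-7 Ω·m
A = π(d/2)² = π(2.7900e-04 m)² = 2.4454e-07 m²
L = m/(density·A) = 0.00473/(8340×2.4454e-07) = 2.319 m
R = ρL/A = (5.00×10^-7)(2.319)/(2.4454e-07) = 4.74 Ω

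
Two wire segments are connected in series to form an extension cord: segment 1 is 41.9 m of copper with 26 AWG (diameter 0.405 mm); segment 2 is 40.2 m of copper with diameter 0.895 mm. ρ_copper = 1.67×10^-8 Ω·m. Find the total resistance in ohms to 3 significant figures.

Segment 1: A = π(0.405/2 mm)² = π(2.0250e-04 m)² = 1.288e-07 m²
R₁ = ρL/A = (1.67×10^-8)(41.9)/(1.288e-07) = 5.432 Ω
Segment 2: A = π(d/2)² = π(4.4750e-04 m)² = 6.291e-07 m²
R₂ = (1.67×10^-8)(40.2)/(6.291e-07) = 1.067 Ω
R = R₁ + R₂ = 6.50 Ω

6.50 Ω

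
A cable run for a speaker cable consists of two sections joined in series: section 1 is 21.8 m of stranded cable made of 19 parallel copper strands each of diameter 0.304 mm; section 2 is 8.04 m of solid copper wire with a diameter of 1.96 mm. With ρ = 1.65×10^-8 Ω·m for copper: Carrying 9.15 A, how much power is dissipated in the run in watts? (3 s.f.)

Section 1: A_strand = π(1.5200e-04)² = 7.258e-08 m²; R₁ = ρL/(N·A_s) = (1.65×10^-8)(21.8)/(19×7.258e-08) = 0.2608 Ω
Section 2: A = π(d/2)² = π(9.8000e-04 m)² = 3.017e-06 m²
R₂ = (1.65×10^-8)(8.04)/(3.017e-06) = 0.04397 Ω
R = R₁ + R₂ = 0.3048 Ω
P = I²R = (9.15)² × 0.3048 = 25.5 W

25.5 W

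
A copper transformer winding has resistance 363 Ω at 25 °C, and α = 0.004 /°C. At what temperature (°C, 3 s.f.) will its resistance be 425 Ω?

67.7 °C

R = R₀(1 + α(T − T₀)) ⇒ T = T₀ + (R/R₀ − 1)/α
T = 25 + (425/363 − 1)/0.004 = 25 + (0.1708)/0.004 = 67.7 °C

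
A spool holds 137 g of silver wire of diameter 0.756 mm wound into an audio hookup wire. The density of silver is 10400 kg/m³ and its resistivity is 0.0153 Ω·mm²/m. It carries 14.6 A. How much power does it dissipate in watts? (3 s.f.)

213 W

ρ = 0.0153 Ω·mm²/m = 1.53×10^-8 Ω·m
A = π(d/2)² = π(3.7800e-04 m)² = 4.4888e-07 m²
L = m/(density·A) = 0.137/(10400×4.4888e-07) = 29.35 m
R = ρL/A = (1.53×10^-8)(29.35)/(4.4888e-07) = 1 Ω
P = I²R = (14.6)² × 1 = 213 W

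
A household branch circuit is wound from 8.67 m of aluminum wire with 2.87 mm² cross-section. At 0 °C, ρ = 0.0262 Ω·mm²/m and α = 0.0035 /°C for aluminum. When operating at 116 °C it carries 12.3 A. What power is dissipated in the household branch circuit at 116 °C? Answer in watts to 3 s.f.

ρ = 0.0262 Ω·mm²/m = 2.62×10^-8 Ω·m
A = 2.87 mm² = 2.870e-06 m²
R₍0₎ = ρL/A = (2.62×10^-8)(8.67)/(2.870e-06) = 0.07915 Ω
R₍116₎ = R₍0₎(1 + αΔT) = 0.07915 × (1 + 0.0035×116) = 0.1113 Ω
P = I²R = (12.3)² × 0.1113 = 16.8 W

16.8 W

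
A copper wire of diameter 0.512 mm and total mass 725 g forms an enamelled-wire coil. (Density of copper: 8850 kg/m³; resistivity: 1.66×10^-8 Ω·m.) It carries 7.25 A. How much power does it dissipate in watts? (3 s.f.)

1690 W

A = π(d/2)² = π(2.5600e-04 m)² = 2.0589e-07 m²
L = m/(density·A) = 0.725/(8850×2.0589e-07) = 397.9 m
R = ρL/A = (1.66×10^-8)(397.9)/(2.0589e-07) = 32.08 Ω
P = I²R = (7.25)² × 32.08 = 1690 W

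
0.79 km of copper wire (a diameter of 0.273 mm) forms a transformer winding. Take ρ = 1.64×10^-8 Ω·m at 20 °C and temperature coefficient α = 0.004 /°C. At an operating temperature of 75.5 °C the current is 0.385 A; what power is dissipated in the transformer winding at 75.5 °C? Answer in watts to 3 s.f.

40.1 W

A = π(d/2)² = π(1.3650e-04 m)² = 5.853e-08 m²
R₍20₎ = ρL/A = (1.64×10^-8)(790)/(5.853e-08) = 221.3 Ω
R₍75.5₎ = R₍20₎(1 + αΔT) = 221.3 × (1 + 0.004×55.5) = 270.5 Ω
P = I²R = (0.385)² × 270.5 = 40.1 W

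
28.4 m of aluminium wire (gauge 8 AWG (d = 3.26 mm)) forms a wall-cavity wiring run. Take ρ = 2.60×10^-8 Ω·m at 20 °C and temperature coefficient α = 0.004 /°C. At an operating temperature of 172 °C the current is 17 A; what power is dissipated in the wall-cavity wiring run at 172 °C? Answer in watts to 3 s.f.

A = π(3.26/2 mm)² = π(1.6300e-03 m)² = 8.347e-06 m²
R₍20₎ = ρL/A = (2.60×10^-8)(28.4)/(8.347e-06) = 0.08846 Ω
R₍172₎ = R₍20₎(1 + αΔT) = 0.08846 × (1 + 0.004×152) = 0.1423 Ω
P = I²R = (17)² × 0.1423 = 41.1 W

41.1 W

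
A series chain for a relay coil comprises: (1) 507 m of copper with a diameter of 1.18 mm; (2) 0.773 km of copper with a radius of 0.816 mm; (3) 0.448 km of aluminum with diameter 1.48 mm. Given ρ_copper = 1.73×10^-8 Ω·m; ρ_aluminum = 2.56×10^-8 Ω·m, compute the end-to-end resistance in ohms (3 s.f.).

Seg 1: A = π(d/2)² = π(5.9000e-04 m)² = 1.094e-06 m²
R_1 = (1.73×10^-8)(507)/(1.094e-06) = 8.02 Ω
Seg 2: A = πr² = π(8.1600e-04 m)² = 2.092e-06 m²
R_2 = (1.73×10^-8)(773)/(2.092e-06) = 6.393 Ω
Seg 3: A = π(d/2)² = π(7.4000e-04 m)² = 1.720e-06 m²
R_3 = (2.56×10^-8)(448)/(1.720e-06) = 6.667 Ω
R_total = R_1 + R_2 + R_3 = 21.1 Ω

21.1 Ω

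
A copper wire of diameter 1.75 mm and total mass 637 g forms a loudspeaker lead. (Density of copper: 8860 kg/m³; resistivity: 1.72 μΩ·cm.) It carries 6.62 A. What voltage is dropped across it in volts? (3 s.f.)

1.42 V

ρ = 1.72 μΩ·cm = 1.72×10^-8 Ω·m
A = π(d/2)² = π(8.7500e-04 m)² = 2.4053e-06 m²
L = m/(density·A) = 0.637/(8860×2.4053e-06) = 29.89 m
R = ρL/A = (1.72×10^-8)(29.89)/(2.4053e-06) = 0.2137 Ω
V = IR = 6.62 × 0.2137 = 1.42 V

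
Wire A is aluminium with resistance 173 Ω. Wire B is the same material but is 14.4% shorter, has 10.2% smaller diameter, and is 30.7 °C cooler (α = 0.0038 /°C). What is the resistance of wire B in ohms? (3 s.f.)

R ∝ ρL/d² with ρ ∝ (1+αΔT), so R_B/R_A = (1 − 14.4/100) × (1 − 10.2/100)⁻² × (1 − 0.0038×30.7)
= 0.856 × 1.24 × 0.8833 = 0.9377
R_B = 0.9377 × 173 = 162 Ω

162 Ω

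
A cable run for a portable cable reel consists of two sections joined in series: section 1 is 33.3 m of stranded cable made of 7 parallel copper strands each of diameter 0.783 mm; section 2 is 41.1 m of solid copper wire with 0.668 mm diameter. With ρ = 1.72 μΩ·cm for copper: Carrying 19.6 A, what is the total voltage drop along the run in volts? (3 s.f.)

42.9 V

ρ = 1.72 μΩ·cm = 1.72×10^-8 Ω·m
Section 1: A_strand = π(3.9150e-04)² = 4.815e-07 m²; R₁ = ρL/(N·A_s) = (1.72×10^-8)(33.3)/(7×4.815e-07) = 0.1699 Ω
Section 2: A = π(d/2)² = π(3.3400e-04 m)² = 3.505e-07 m²
R₂ = (1.72×10^-8)(41.1)/(3.505e-07) = 2.017 Ω
R = R₁ + R₂ = 2.187 Ω
V = IR = 19.6 × 2.187 = 42.9 V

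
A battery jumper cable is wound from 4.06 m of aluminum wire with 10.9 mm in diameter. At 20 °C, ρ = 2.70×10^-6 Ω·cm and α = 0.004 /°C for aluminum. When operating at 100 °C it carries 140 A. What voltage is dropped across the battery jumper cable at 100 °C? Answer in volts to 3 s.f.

ρ = 2.70×10^-6 Ω·cm = 2.70×10^-8 Ω·m
A = π(d/2)² = π(5.4500e-03 m)² = 9.331e-05 m²
R₍20₎ = ρL/A = (2.70×10^-8)(4.06)/(9.331e-05) = 0.001175 Ω
R₍100₎ = R₍20₎(1 + αΔT) = 0.001175 × (1 + 0.004×80) = 0.001551 Ω
V = IR = 140 × 0.001551 = 0.217 V

0.217 V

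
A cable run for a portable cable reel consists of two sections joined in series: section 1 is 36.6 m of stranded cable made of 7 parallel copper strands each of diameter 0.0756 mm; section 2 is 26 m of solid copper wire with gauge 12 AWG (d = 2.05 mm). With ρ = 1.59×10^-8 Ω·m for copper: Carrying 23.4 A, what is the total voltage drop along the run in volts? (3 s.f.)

436 V

Section 1: A_strand = π(3.7800e-05)² = 4.489e-09 m²; R₁ = ρL/(N·A_s) = (1.59×10^-8)(36.6)/(7×4.489e-09) = 18.52 Ω
Section 2: A = π(2.05/2 mm)² = π(1.0250e-03 m)² = 3.301e-06 m²
R₂ = (1.59×10^-8)(26)/(3.301e-06) = 0.1252 Ω
R = R₁ + R₂ = 18.65 Ω
V = IR = 23.4 × 18.65 = 436 V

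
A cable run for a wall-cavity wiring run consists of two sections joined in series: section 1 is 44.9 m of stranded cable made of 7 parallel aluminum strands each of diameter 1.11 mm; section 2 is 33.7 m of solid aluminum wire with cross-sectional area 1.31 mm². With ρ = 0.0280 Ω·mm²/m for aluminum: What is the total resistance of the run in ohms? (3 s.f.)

0.906 Ω

ρ = 0.0280 Ω·mm²/m = 2.80×10^-8 Ω·m
Section 1: A_strand = π(5.5500e-04)² = 9.677e-07 m²; R₁ = ρL/(N·A_s) = (2.80×10^-8)(44.9)/(7×9.677e-07) = 0.1856 Ω
Section 2: A = 1.31 mm² = 1.310e-06 m²
R₂ = (2.80×10^-8)(33.7)/(1.310e-06) = 0.7203 Ω
R = R₁ + R₂ = 0.906 Ω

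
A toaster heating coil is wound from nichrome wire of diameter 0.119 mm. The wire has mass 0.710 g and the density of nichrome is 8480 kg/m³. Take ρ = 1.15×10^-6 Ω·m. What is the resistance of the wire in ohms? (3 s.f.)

A = π(d/2)² = π(5.9500e-05 m)² = 1.1122e-08 m²
L = m/(density·A) = 7.100×10^-4/(8480×1.1122e-08) = 7.528 m
R = ρL/A = (1.15×10^-6)(7.528)/(1.1122e-08) = 778 Ω

778 Ω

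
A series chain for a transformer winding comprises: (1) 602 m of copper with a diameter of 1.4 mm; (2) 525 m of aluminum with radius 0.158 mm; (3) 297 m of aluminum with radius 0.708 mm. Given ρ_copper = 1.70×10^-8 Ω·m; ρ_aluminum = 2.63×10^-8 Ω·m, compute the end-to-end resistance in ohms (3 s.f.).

188 Ω

Seg 1: A = π(d/2)² = π(7.0000e-04 m)² = 1.539e-06 m²
R_1 = (1.70×10^-8)(602)/(1.539e-06) = 6.648 Ω
Seg 2: A = πr² = π(1.5800e-04 m)² = 7.843e-08 m²
R_2 = (2.63×10^-8)(525)/(7.843e-08) = 176.1 Ω
Seg 3: A = πr² = π(7.0800e-04 m)² = 1.575e-06 m²
R_3 = (2.63×10^-8)(297)/(1.575e-06) = 4.96 Ω
R_total = R_1 + R_2 + R_3 = 188 Ω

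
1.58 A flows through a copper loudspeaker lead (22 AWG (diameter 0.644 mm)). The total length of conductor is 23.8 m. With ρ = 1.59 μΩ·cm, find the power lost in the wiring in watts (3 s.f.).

ρ = 1.59 μΩ·cm = 1.59×10^-8 Ω·m
A = π(0.644/2 mm)² = π(3.2200e-04 m)² = 3.257e-07 m²
R = ρL/A = (1.59×10^-8)(23.8)/(3.257e-07) = 1.162 Ω
P = I²R = (1.58)² × 1.162 = 2.90 W

2.90 W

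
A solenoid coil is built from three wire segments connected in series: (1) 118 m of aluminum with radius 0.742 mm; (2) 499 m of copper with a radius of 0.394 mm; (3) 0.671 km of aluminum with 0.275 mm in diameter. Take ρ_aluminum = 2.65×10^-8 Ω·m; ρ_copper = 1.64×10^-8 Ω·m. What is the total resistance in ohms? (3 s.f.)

Seg 1: A = πr² = π(7.4200e-04 m)² = 1.730e-06 m²
R_1 = (2.65×10^-8)(118)/(1.730e-06) = 1.808 Ω
Seg 2: A = πr² = π(3.9400e-04 m)² = 4.877e-07 m²
R_2 = (1.64×10^-8)(499)/(4.877e-07) = 16.78 Ω
Seg 3: A = π(d/2)² = π(1.3750e-04 m)² = 5.940e-08 m²
R_3 = (2.65×10^-8)(671)/(5.940e-08) = 299.4 Ω
R_total = R_1 + R_2 + R_3 = 318 Ω

318 Ω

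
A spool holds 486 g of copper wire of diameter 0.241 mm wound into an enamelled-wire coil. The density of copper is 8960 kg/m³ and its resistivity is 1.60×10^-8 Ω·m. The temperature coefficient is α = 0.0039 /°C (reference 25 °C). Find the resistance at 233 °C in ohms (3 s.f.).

755 Ω

A = π(d/2)² = π(1.2050e-04 m)² = 4.5617e-08 m²
L = m/(density·A) = 0.486/(8960×4.5617e-08) = 1189 m
R = ρL/A = (1.60×10^-8)(1189)/(4.5617e-08) = 417.1 Ω
R(233 °C) = 417.1 × (1 + 0.0039×208) = 755 Ω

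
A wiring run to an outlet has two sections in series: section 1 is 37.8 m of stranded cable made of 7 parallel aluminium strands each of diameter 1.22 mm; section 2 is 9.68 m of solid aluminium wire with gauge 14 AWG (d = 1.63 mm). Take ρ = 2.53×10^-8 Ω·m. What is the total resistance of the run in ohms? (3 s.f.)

0.234 Ω

Section 1: A_strand = π(6.1000e-04)² = 1.169e-06 m²; R₁ = ρL/(N·A_s) = (2.53×10^-8)(37.8)/(7×1.169e-06) = 0.1169 Ω
Section 2: A = π(1.63/2 mm)² = π(8.1500e-04 m)² = 2.087e-06 m²
R₂ = (2.53×10^-8)(9.68)/(2.087e-06) = 0.1174 Ω
R = R₁ + R₂ = 0.234 Ω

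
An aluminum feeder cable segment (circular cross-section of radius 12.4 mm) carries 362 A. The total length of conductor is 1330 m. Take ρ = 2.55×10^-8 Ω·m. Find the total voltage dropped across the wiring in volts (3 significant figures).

25.4 V

A = πr² = π(1.2400e-02 m)² = 4.831e-04 m²
R = ρL/A = (2.55×10^-8)(1330)/(4.831e-04) = 0.07021 Ω
V = IR = 362 × 0.07021 = 25.4 V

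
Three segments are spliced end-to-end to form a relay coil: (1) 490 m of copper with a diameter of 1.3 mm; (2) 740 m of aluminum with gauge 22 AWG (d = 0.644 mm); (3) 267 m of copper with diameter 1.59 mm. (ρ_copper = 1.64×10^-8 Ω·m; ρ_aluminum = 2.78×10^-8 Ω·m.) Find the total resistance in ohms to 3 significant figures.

71.4 Ω

Seg 1: A = π(d/2)² = π(6.5000e-04 m)² = 1.327e-06 m²
R_1 = (1.64×10^-8)(490)/(1.327e-06) = 6.054 Ω
Seg 2: A = π(0.644/2 mm)² = π(3.2200e-04 m)² = 3.257e-07 m²
R_2 = (2.78×10^-8)(740)/(3.257e-07) = 63.16 Ω
Seg 3: A = π(d/2)² = π(7.9500e-04 m)² = 1.986e-06 m²
R_3 = (1.64×10^-8)(267)/(1.986e-06) = 2.205 Ω
R_total = R_1 + R_2 + R_3 = 71.4 Ω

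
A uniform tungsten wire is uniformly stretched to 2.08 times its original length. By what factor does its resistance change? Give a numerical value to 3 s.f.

4.33

Volume constant ⇒ A' = A/k with k = 2.08. R' = ρ(kL)/(A/k) = k²R.
Factor = 4.33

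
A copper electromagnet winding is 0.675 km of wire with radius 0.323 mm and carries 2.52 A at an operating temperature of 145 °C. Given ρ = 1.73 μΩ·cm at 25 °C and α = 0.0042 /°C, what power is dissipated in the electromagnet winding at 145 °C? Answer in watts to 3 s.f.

340 W

ρ = 1.73 μΩ·cm = 1.73×10^-8 Ω·m
A = πr² = π(3.2300e-04 m)² = 3.278e-07 m²
R₍25₎ = ρL/A = (1.73×10^-8)(675)/(3.278e-07) = 35.63 Ω
R₍145₎ = R₍25₎(1 + αΔT) = 35.63 × (1 + 0.0042×120) = 53.58 Ω
P = I²R = (2.52)² × 53.58 = 340 W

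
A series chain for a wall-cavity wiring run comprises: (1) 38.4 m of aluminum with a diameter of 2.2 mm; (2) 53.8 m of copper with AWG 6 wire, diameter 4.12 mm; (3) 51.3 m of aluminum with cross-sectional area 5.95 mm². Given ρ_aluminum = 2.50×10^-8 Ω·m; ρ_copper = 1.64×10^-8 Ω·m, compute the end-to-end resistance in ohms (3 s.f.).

Seg 1: A = π(d/2)² = π(1.1000e-03 m)² = 3.801e-06 m²
R_1 = (2.50×10^-8)(38.4)/(3.801e-06) = 0.2525 Ω
Seg 2: A = π(4.12/2 mm)² = π(2.0600e-03 m)² = 1.333e-05 m²
R_2 = (1.64×10^-8)(53.8)/(1.333e-05) = 0.06618 Ω
Seg 3: A = 5.95 mm² = 5.950e-06 m²
R_3 = (2.50×10^-8)(51.3)/(5.950e-06) = 0.2155 Ω
R_total = R_1 + R_2 + R_3 = 0.534 Ω

0.534 Ω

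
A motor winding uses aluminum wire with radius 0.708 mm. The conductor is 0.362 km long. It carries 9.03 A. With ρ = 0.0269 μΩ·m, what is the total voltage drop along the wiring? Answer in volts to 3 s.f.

55.8 V

ρ = 0.0269 μΩ·m = 2.69×10^-8 Ω·m
A = πr² = π(7.0800e-04 m)² = 1.575e-06 m²
R = ρL/A = (2.69×10^-8)(362)/(1.575e-06) = 6.184 Ω
V = IR = 9.03 × 6.184 = 55.8 V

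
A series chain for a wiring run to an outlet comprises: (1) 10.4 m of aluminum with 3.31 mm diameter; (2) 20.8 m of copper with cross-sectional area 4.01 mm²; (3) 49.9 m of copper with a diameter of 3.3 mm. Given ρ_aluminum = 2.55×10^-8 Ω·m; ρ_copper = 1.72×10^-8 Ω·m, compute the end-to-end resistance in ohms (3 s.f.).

Seg 1: A = π(d/2)² = π(1.6550e-03 m)² = 8.605e-06 m²
R_1 = (2.55×10^-8)(10.4)/(8.605e-06) = 0.03082 Ω
Seg 2: A = 4.01 mm² = 4.010e-06 m²
R_2 = (1.72×10^-8)(20.8)/(4.010e-06) = 0.08922 Ω
Seg 3: A = π(d/2)² = π(1.6500e-03 m)² = 8.553e-06 m²
R_3 = (1.72×10^-8)(49.9)/(8.553e-06) = 0.1003 Ω
R_total = R_1 + R_2 + R_3 = 0.220 Ω

0.220 Ω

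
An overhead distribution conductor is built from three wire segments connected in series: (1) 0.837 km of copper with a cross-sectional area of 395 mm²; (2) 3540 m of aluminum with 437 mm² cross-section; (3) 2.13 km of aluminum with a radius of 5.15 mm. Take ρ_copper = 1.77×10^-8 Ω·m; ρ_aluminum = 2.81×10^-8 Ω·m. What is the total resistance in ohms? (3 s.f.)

Seg 1: A = 395 mm² = 3.950e-04 m²
R_1 = (1.77×10^-8)(837)/(3.950e-04) = 0.03751 Ω
Seg 2: A = 437 mm² = 4.370e-04 m²
R_2 = (2.81×10^-8)(3540)/(4.370e-04) = 0.2276 Ω
Seg 3: A = πr² = π(5.1500e-03 m)² = 8.332e-05 m²
R_3 = (2.81×10^-8)(2130)/(8.332e-05) = 0.7183 Ω
R_total = R_1 + R_2 + R_3 = 0.983 Ω

0.983 Ω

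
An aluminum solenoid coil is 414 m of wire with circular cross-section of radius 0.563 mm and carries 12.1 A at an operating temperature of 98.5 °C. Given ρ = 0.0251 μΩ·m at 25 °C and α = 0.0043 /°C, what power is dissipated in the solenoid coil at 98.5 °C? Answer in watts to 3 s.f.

ρ = 0.0251 μΩ·m = 2.51×10^-8 Ω·m
A = πr² = π(5.6300e-04 m)² = 9.958e-07 m²
R₍25₎ = ρL/A = (2.51×10^-8)(414)/(9.958e-07) = 10.44 Ω
R₍98.5₎ = R₍25₎(1 + αΔT) = 10.44 × (1 + 0.0043×73.5) = 13.73 Ω
P = I²R = (12.1)² × 13.73 = 2010 W

2010 W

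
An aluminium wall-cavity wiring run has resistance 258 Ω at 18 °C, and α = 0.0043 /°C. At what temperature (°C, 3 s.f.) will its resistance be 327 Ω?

R = R₀(1 + α(T − T₀)) ⇒ T = T₀ + (R/R₀ − 1)/α
T = 18 + (327/258 − 1)/0.0043 = 18 + (0.2674)/0.0043 = 80.2 °C

80.2 °C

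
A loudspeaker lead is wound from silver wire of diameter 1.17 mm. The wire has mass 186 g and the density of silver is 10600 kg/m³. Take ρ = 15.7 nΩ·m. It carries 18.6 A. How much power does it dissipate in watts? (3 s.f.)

82.5 W

ρ = 15.7 nΩ·m = 1.57×10^-8 Ω·m
A = π(d/2)² = π(5.8500e-04 m)² = 1.0751e-06 m²
L = m/(density·A) = 0.186/(10600×1.0751e-06) = 16.32 m
R = ρL/A = (1.57×10^-8)(16.32)/(1.0751e-06) = 0.2383 Ω
P = I²R = (18.6)² × 0.2383 = 82.5 W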